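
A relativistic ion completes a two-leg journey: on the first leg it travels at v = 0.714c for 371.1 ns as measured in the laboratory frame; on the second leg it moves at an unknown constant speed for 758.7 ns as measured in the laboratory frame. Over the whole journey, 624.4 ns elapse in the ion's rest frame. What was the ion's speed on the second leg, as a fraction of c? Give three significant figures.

Leg 1: γ = 1/√(1 − 0.714²) = 1/√0.4902 = 1.428; τ_1 = 371.1/1.428 = 259.8 ns.
Leg 2: speed unknown; τ_2 = 758.7/γ_2.
Total proper time: 259.8 + τ_2 = 624.4, so τ_2 = 624.4 − 259.8 = 364.6 ns.
γ_2 = 758.7/364.6 = 2.081; β = √(1 − 1/γ²) = √0.7691.

β = 0.877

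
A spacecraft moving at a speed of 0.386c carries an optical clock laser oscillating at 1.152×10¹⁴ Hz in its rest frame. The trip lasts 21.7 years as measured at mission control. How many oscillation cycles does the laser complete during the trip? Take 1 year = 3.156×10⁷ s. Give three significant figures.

N = 7.28×10²²

γ = 1/√(1 − 0.386²) = 1/√0.8510 = 1.084
The oscillator's own cycle count is N = f × τ where τ is the proper time aboard the spacecraft. τ = Δt/γ = 21.7/1.084 = 20.02 years = 6.318×10⁸ s.
N = 1.152×10¹⁴ × 6.318×10⁸ = 7.278×10²².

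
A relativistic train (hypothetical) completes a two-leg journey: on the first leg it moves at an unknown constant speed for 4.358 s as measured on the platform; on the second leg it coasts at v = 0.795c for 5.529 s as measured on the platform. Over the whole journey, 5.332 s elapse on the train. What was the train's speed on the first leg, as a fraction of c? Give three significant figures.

β = 0.891

Leg 1: speed unknown; τ_1 = 4.358/γ_1.
Leg 2: γ = 1/√(1 − 0.795²) = 1/√0.3680 = 1.649; τ_2 = 5.529/1.649 = 3.354 s.
Total proper time: τ_1 + 3.354 = 5.332, so τ_1 = 5.332 − 3.354 = 1.978 s.
γ_1 = 4.358/1.978 = 2.203; β = √(1 − 1/γ²) = √0.7940.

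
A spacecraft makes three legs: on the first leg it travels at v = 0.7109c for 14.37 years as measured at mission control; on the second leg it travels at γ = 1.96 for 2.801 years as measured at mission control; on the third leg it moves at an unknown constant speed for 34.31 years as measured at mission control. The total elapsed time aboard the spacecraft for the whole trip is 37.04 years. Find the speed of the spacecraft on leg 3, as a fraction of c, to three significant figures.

β = 0.669

Leg 1: γ = 1/√(1 − 0.7109²) = 1/√0.4946 = 1.422; τ_1 = 14.37/1.422 = 10.11 years.
Leg 2: γ = 1.96; τ_2 = 2.801/1.960 = 1.429 years.
Leg 3: speed unknown; τ_3 = 34.31/γ_3.
Total proper time: 10.11 + 1.429 + τ_3 = 37.04, so τ_3 = 37.04 − 11.54 = 25.50 years.
γ_3 = 34.31/25.50 = 1.345; β = √(1 − 1/γ²) = √0.4474.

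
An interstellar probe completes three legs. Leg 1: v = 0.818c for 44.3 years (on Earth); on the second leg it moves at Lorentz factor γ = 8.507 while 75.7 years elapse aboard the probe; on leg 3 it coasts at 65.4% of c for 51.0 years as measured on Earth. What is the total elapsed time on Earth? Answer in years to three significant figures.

Leg 1: 44.3 years is already measured on Earth.
Leg 2: γ = 8.507; Δt_2 = 8.507 × 75.7 = 644.0 years.
Leg 3: 51.0 years is already measured on Earth.
Total: 44.30 + 644.0 + 51.00 years.

Δt = 739 years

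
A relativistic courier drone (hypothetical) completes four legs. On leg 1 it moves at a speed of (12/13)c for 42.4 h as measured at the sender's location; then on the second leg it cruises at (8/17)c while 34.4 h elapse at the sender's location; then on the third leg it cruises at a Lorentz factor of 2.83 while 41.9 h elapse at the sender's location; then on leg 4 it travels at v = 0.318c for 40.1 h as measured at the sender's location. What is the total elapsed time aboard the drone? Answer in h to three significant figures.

τ = 99.5 h

Leg 1: γ = 1/√(1 − (12/13)²) = 13/5 = 2.600; τ_1 = 42.4/2.600 = 16.31 h.
Leg 2: γ = 1/√(1 − (8/17)²) = 17/15 ≈ 1.133; τ_2 = 34.4/1.133 = 30.35 h.
Leg 3: γ = 2.83; τ_3 = 41.9/2.830 = 14.81 h.
Leg 4: γ = 1/√(1 − 0.318²) = 1/√0.8989 = 1.055; τ_4 = 40.1/1.055 = 38.02 h.
Total: 16.31 + 30.35 + 14.81 + 38.02 h.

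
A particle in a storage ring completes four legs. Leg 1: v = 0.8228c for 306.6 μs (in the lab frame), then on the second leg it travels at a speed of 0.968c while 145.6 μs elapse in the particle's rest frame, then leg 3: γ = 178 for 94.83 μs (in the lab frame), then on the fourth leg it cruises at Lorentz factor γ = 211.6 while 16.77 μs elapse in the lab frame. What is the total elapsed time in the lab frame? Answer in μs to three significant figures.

Δt = 998 μs

Leg 1: 306.6 μs is already measured in the lab frame.
Leg 2: γ = 1/√(1 − 0.968²) = 1/√0.06298 = 3.985; Δt_2 = 3.985 × 145.6 = 580.2 μs.
Leg 3: 94.83 μs is already measured in the lab frame.
Leg 4: 16.77 μs is already measured in the lab frame.
Total: 306.6 + 580.2 + 94.83 + 16.77 μs.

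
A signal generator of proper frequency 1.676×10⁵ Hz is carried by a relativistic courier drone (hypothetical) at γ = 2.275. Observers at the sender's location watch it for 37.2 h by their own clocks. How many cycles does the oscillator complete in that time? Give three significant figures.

γ = 2.275
During 37.2 h of lab time, the oscillator's proper time advances by τ = Δt/γ = 37.2/2.275 = 16.35 h = 5.887×10⁴ s.
N = f × τ = 1.676×10⁵ × 5.887×10⁴ = 9.866×10⁹.

N = 9.87×10⁹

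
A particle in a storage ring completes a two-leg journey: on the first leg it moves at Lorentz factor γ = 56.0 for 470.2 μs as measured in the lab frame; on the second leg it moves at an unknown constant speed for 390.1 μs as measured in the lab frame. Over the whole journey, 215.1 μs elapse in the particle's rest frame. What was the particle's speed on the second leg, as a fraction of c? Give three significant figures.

Leg 1: γ = 56.0; τ_1 = 470.2/56.00 = 8.396 μs.
Leg 2: speed unknown; τ_2 = 390.1/γ_2.
Total proper time: 8.396 + τ_2 = 215.1, so τ_2 = 215.1 − 8.396 = 206.7 μs.
γ_2 = 390.1/206.7 = 1.887; β = √(1 − 1/γ²) = √0.7192.

β = 0.848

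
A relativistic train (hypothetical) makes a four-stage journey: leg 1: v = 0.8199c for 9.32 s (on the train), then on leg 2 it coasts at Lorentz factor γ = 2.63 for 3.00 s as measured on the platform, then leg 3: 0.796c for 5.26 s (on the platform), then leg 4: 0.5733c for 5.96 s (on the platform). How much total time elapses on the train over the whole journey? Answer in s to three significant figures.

τ = 18.5 s

Leg 1: 9.32 s is already measured on the train.
Leg 2: γ = 2.63; τ_2 = 3.00/2.630 = 1.141 s.
Leg 3: γ = 1/√(1 − 0.796²) = 1/√0.3664 = 1.652; τ_3 = 5.26/1.652 = 3.184 s.
Leg 4: γ = 1/√(1 − 0.5733²) = 1/√0.6713 = 1.220; τ_4 = 5.96/1.220 = 4.883 s.
Total: 9.320 + 1.141 + 3.184 + 4.883 s.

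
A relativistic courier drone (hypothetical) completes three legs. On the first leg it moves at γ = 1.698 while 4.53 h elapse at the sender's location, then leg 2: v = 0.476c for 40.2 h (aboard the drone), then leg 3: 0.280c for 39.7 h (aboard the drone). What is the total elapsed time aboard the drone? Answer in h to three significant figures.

τ = 82.6 h

Leg 1: γ = 1.698; τ_1 = 4.53/1.698 = 2.668 h.
Leg 2: 40.2 h is already measured aboard the drone.
Leg 3: 39.7 h is already measured aboard the drone.
Total: 2.668 + 40.20 + 39.70 h.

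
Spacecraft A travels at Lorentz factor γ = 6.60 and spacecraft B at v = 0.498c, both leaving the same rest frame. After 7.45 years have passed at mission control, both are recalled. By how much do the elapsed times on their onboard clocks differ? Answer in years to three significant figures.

|τ_A − τ_B| = 5.33 years

A: γ = 6.60; τ_A = 7.45/6.600 = 1.129 years.
B: γ = 1/√(1 − 0.498²) = 1/√0.7520 = 1.153; τ_B = 7.45/1.153 = 6.460 years.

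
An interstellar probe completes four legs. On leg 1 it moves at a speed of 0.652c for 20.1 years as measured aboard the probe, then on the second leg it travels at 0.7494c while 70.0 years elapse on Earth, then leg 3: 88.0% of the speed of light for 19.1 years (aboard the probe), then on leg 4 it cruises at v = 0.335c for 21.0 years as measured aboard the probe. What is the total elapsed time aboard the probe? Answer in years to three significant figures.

Leg 1: 20.1 years is already measured aboard the probe.
Leg 2: γ = 1/√(1 − 0.7494²) = 1/√0.4384 = 1.510; τ_2 = 70.0/1.510 = 46.35 years.
Leg 3: 19.1 years is already measured aboard the probe.
Leg 4: 21.0 years is already measured aboard the probe.
Total: 20.10 + 46.35 + 19.10 + 21.00 years.

τ = 107 years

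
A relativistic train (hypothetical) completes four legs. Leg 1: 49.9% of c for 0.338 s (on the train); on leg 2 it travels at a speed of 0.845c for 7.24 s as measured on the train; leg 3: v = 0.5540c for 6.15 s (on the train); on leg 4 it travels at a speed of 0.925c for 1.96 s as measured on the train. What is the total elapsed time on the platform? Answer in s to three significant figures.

Leg 1: β = 0.499; γ = 1/√(1 − 0.499²) = 1/√0.7510 = 1.154; Δt_1 = 1.154 × 0.338 = 0.3900 s.
Leg 2: γ = 1/√(1 − 0.845²) = 1/√0.2860 = 1.870; Δt_2 = 1.870 × 7.24 = 13.54 s.
Leg 3: γ = 1/√(1 − 0.5540²) = 1/√0.6931 = 1.201; Δt_3 = 1.201 × 6.15 = 7.387 s.
Leg 4: γ = 1/√(1 − 0.925²) = 1/√0.1444 = 2.632; Δt_4 = 2.632 × 1.96 = 5.158 s.
Total: 0.3900 + 13.54 + 7.387 + 5.158 s.

Δt = 26.5 s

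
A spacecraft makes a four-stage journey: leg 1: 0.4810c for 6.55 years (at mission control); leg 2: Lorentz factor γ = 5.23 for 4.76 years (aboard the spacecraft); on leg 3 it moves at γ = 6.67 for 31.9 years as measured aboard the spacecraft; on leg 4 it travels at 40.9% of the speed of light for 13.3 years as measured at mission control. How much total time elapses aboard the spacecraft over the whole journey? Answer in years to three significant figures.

τ = 54.5 years

Leg 1: γ = 1/√(1 − 0.4810²) = 1/√0.7686 = 1.141; τ_1 = 6.55/1.141 = 5.743 years.
Leg 2: 4.76 years is already measured aboard the spacecraft.
Leg 3: 31.9 years is already measured aboard the spacecraft.
Leg 4: β = 0.409; γ = 1/√(1 − 0.409²) = 1/√0.8327 = 1.096; τ_4 = 13.3/1.096 = 12.14 years.
Total: 5.743 + 4.760 + 31.90 + 12.14 years.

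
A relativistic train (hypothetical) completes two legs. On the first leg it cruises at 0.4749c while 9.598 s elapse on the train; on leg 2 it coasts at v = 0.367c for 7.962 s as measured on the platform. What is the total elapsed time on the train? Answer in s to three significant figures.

τ = 17.0 s

Leg 1: 9.598 s is already measured on the train.
Leg 2: γ = 1/√(1 − 0.367²) = 1/√0.8653 = 1.075; τ_2 = 7.962/1.075 = 7.406 s.
Total: 9.598 + 7.406 s.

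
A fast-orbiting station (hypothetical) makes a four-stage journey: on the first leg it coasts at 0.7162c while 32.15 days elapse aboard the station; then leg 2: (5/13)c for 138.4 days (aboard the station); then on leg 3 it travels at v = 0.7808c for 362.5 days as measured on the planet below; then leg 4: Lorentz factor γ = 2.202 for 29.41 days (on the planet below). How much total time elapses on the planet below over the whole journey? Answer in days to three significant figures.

Leg 1: γ = 1/√(1 − 0.7162²) = 1/√0.4871 = 1.433; Δt_1 = 1.433 × 32.15 = 46.07 days.
Leg 2: γ = 1/√(1 − (5/13)²) = 13/12 ≈ 1.083; Δt_2 = 1.083 × 138.4 = 149.9 days.
Leg 3: 362.5 days is already measured on the planet below.
Leg 4: 29.41 days is already measured on the planet below.
Total: 46.07 + 149.9 + 362.5 + 29.41 days.

Δt = 588 days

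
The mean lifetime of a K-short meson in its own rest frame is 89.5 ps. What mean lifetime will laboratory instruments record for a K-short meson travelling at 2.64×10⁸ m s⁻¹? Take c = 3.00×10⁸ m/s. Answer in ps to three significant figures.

Δt = 188 ps

β = 2.64×10⁸/3.00×10⁸ = 0.8800; γ = 1/√(1 − 0.8800²) = 2.105
The rest-frame lifetime is the proper time; the lab measures the dilated interval Δt = γτ₀ = 2.105 × 89.5 ps.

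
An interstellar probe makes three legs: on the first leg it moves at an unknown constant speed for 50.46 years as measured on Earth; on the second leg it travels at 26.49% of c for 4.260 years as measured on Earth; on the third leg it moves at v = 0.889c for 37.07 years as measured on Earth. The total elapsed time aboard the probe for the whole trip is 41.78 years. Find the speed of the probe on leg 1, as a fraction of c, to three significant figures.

Leg 1: speed unknown; τ_1 = 50.46/γ_1.
Leg 2: β = 0.2649; γ = 1/√(1 − 0.2649²) = 1/√0.9298 = 1.037; τ_2 = 4.260/1.037 = 4.108 years.
Leg 3: γ = 1/√(1 − 0.889²) = 1/√0.2097 = 2.184; τ_3 = 37.07/2.184 = 16.97 years.
Total proper time: τ_1 + 4.108 + 16.97 = 41.78, so τ_1 = 41.78 − 21.08 = 20.70 years.
γ_1 = 50.46/20.70 = 2.438; β = √(1 − 1/γ²) = √0.8318.

β = 0.912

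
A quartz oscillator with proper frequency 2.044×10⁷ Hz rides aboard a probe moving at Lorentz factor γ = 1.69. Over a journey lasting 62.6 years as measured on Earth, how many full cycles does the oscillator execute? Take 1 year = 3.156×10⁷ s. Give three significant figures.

N = 2.39×10¹⁶

γ = 1.69
The oscillator's own cycle count is N = f × τ where τ is the proper time aboard the probe. τ = Δt/γ = 62.6/1.690 = 37.04 years = 1.169×10⁹ s.
N = 2.044×10⁷ × 1.169×10⁹ = 2.389×10¹⁶.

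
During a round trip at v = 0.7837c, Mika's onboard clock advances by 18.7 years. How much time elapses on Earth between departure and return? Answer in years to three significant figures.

γ = 1/√(1 − 0.7837²) = 1/√0.3858 = 1.610
Earth-frame duration is the dilated interval: Δt = γτ = 1.610 × 18.7 years.

Δt = 30.1 years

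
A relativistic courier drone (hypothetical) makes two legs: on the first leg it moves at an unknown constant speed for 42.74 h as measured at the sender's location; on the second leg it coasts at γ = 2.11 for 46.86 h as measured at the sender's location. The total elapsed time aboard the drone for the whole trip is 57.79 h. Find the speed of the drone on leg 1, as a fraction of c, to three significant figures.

β = 0.554

Leg 1: speed unknown; τ_1 = 42.74/γ_1.
Leg 2: γ = 2.11; τ_2 = 46.86/2.110 = 22.21 h.
Total proper time: τ_1 + 22.21 = 57.79, so τ_1 = 57.79 − 22.21 = 35.58 h.
γ_1 = 42.74/35.58 = 1.201; β = √(1 − 1/γ²) = √0.3069.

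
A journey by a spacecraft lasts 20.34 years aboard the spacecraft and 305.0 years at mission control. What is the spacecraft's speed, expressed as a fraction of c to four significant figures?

The proper time is measured aboard the spacecraft (both events occur at the spacecraft's location); Δt is measured at mission control. γ = Δt/τ = 305.0/20.34 = 15.00.
β = √(1 − 1/γ²) = √(1 − 0.004447) = √0.9956

β = 0.9978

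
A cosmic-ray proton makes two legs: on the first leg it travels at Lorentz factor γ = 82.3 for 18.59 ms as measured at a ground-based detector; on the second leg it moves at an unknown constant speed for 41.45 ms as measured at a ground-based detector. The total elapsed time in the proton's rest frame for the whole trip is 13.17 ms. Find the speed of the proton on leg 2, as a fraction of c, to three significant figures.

Leg 1: γ = 82.3; τ_1 = 18.59/82.30 = 0.2259 ms.
Leg 2: speed unknown; τ_2 = 41.45/γ_2.
Total proper time: 0.2259 + τ_2 = 13.17, so τ_2 = 13.17 − 0.2259 = 12.94 ms.
γ_2 = 41.45/12.94 = 3.202; β = √(1 − 1/γ²) = √0.9025.

β = 0.950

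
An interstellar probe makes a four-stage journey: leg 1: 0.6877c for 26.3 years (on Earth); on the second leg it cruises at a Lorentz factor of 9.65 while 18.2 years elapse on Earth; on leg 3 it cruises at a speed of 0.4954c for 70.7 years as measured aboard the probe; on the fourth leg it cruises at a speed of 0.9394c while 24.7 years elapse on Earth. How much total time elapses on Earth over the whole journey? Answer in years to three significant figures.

Δt = 151 years

Leg 1: 26.3 years is already measured on Earth.
Leg 2: 18.2 years is already measured on Earth.
Leg 3: γ = 1/√(1 − 0.4954²) = 1/√0.7546 = 1.151; Δt_3 = 1.151 × 70.7 = 81.39 years.
Leg 4: 24.7 years is already measured on Earth.
Total: 26.30 + 18.20 + 81.39 + 24.70 years.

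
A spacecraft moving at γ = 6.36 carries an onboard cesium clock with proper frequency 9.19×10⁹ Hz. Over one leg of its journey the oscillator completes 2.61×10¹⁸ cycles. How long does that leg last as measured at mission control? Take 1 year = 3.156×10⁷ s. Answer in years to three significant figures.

Δt = 57.2 years

γ = 6.36
Proper time for N cycles: τ = N/f = 2.61×10¹⁸/(9.19×10⁹) = 2.840×10⁸ s = 8.999 years.
Lab-frame duration Δt = γτ = 6.360 × 8.999 = 57.23 years.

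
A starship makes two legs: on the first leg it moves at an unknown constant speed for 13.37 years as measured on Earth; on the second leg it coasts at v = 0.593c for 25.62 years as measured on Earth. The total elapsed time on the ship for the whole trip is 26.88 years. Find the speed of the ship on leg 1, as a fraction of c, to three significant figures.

Leg 1: speed unknown; τ_1 = 13.37/γ_1.
Leg 2: γ = 1/√(1 − 0.593²) = 1/√0.6484 = 1.242; τ_2 = 25.62/1.242 = 20.63 years.
Total proper time: τ_1 + 20.63 = 26.88, so τ_1 = 26.88 − 20.63 = 6.251 years.
γ_1 = 13.37/6.251 = 2.139; β = √(1 − 1/γ²) = √0.7814.

β = 0.884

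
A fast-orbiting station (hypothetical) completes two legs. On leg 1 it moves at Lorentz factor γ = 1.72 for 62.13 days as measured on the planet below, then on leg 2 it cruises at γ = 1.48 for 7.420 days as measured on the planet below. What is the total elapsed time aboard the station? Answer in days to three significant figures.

τ = 41.1 days

Leg 1: γ = 1.72; τ_1 = 62.13/1.720 = 36.12 days.
Leg 2: γ = 1.48; τ_2 = 7.420/1.480 = 5.014 days.
Total: 36.12 + 5.014 days.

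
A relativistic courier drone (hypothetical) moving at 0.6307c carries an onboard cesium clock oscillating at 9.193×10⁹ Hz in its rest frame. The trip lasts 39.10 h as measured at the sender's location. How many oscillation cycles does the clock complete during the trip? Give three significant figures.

γ = 1/√(1 − 0.6307²) = 1/√0.6022 = 1.289
The oscillator's own cycle count is N = f × τ where τ is the proper time aboard the drone. τ = Δt/γ = 39.10/1.289 = 30.34 h = 1.092×10⁵ s.
N = 9.193×10⁹ × 1.092×10⁵ = 1.004×10¹⁵.

N = 1.00×10¹⁵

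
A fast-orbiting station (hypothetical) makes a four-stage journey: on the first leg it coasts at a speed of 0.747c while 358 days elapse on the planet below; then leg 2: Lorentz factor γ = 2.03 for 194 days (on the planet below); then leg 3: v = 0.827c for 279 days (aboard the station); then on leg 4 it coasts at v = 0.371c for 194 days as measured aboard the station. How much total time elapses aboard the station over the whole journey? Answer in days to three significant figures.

Leg 1: γ = 1/√(1 − 0.747²) = 1/√0.4420 = 1.504; τ_1 = 358/1.504 = 238.0 days.
Leg 2: γ = 2.03; τ_2 = 194/2.030 = 95.57 days.
Leg 3: 279 days is already measured aboard the station.
Leg 4: 194 days is already measured aboard the station.
Total: 238.0 + 95.57 + 279.0 + 194.0 days.

τ = 807 days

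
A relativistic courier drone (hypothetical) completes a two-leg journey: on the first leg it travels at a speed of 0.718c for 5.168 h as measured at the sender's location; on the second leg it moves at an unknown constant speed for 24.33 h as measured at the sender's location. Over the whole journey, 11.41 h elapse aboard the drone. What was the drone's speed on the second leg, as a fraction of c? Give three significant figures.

β = 0.947

Leg 1: γ = 1/√(1 − 0.718²) = 1/√0.4845 = 1.437; τ_1 = 5.168/1.437 = 3.597 h.
Leg 2: speed unknown; τ_2 = 24.33/γ_2.
Total proper time: 3.597 + τ_2 = 11.41, so τ_2 = 11.41 − 3.597 = 7.813 h.
γ_2 = 24.33/7.813 = 3.114; β = √(1 − 1/γ²) = √0.8969.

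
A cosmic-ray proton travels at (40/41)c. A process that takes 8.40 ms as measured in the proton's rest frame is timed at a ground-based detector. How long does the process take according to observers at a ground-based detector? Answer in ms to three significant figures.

Δt = 38.3 ms

γ = 1/√(1 − (40/41)²) = 41/9 ≈ 4.556
The interval measured in the proton's rest frame is the proper time (both events occur at the same place in that frame); the lab-frame interval is Δt = γτ = 4.556 × 8.40 ms.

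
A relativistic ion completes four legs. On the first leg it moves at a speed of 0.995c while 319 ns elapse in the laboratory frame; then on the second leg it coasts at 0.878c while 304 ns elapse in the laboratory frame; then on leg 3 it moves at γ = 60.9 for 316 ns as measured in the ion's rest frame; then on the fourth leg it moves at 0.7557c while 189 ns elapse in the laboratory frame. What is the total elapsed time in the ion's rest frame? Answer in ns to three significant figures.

τ = 617 ns

Leg 1: γ = 1/√(1 − 0.995²) = 1/√0.009975 = 10.01; τ_1 = 319/10.01 = 31.86 ns.
Leg 2: γ = 1/√(1 − 0.878²) = 1/√0.2291 = 2.089; τ_2 = 304/2.089 = 145.5 ns.
Leg 3: 316 ns is already measured in the ion's rest frame.
Leg 4: γ = 1/√(1 − 0.7557²) = 1/√0.4289 = 1.527; τ_4 = 189/1.527 = 123.8 ns.
Total: 31.86 + 145.5 + 316.0 + 123.8 ns.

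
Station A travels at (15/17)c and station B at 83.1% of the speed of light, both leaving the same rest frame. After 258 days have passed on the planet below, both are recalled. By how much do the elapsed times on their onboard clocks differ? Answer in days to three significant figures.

A: γ = 1/√(1 − (15/17)²) = 17/8 = 2.125; τ_A = 258/2.125 = 121.4 days.
B: β = 0.831; γ = 1/√(1 − 0.831²) = 1/√0.3094 = 1.798; τ_B = 258/1.798 = 143.5 days.

|τ_A − τ_B| = 22.1 days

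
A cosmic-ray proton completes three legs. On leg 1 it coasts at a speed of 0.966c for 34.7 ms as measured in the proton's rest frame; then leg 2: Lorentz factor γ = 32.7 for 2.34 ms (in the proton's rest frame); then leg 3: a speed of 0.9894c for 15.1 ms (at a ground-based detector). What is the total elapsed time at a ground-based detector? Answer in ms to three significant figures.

Δt = 226 ms

Leg 1: γ = 1/√(1 − 0.966²) = 1/√0.06684 = 3.868; Δt_1 = 3.868 × 34.7 = 134.2 ms.
Leg 2: γ = 32.7; Δt_2 = 32.70 × 2.34 = 76.52 ms.
Leg 3: 15.1 ms is already measured at a ground-based detector.
Total: 134.2 + 76.52 + 15.10 ms.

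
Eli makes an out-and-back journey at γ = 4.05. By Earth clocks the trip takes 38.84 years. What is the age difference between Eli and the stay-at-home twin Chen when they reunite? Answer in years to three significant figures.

γ = 4.05
Eli's elapsed proper time: τ = 38.84/4.050 = 9.590 years.
Age gap = Δt − τ = 38.84 − 9.590 years.

Δt − τ = 29.2 years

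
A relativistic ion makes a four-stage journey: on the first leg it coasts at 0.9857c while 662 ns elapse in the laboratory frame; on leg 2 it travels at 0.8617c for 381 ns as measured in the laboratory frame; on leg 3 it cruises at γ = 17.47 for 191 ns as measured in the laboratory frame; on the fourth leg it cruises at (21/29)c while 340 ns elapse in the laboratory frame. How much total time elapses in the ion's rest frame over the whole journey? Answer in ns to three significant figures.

Leg 1: γ = 1/√(1 − 0.9857²) = 1/√0.02840 = 5.934; τ_1 = 662/5.934 = 111.6 ns.
Leg 2: γ = 1/√(1 − 0.8617²) = 1/√0.2575 = 1.971; τ_2 = 381/1.971 = 193.3 ns.
Leg 3: γ = 17.47; τ_3 = 191/17.47 = 10.93 ns.
Leg 4: γ = 1/√(1 − (21/29)²) = 29/20 = 1.450; τ_4 = 340/1.450 = 234.5 ns.
Total: 111.6 + 193.3 + 10.93 + 234.5 ns.

τ = 550 ns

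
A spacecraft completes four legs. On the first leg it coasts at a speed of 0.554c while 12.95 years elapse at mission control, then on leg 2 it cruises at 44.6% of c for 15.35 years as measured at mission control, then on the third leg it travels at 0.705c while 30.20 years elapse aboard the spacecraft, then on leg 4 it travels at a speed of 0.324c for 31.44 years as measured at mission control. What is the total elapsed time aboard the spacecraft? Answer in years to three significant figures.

Leg 1: γ = 1/√(1 − 0.554²) = 1/√0.6931 = 1.201; τ_1 = 12.95/1.201 = 10.78 years.
Leg 2: β = 0.446; γ = 1/√(1 − 0.446²) = 1/√0.8011 = 1.117; τ_2 = 15.35/1.117 = 13.74 years.
Leg 3: 30.20 years is already measured aboard the spacecraft.
Leg 4: γ = 1/√(1 − 0.324²) = 1/√0.8950 = 1.057; τ_4 = 31.44/1.057 = 29.74 years.
Total: 10.78 + 13.74 + 30.20 + 29.74 years.

τ = 84.5 years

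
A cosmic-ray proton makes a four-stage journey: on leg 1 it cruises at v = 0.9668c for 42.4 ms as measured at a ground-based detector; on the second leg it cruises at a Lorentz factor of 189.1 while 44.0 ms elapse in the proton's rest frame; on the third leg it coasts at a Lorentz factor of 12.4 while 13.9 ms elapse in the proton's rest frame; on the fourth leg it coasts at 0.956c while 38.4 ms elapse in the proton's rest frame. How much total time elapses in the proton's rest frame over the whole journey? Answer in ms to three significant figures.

Leg 1: γ = 1/√(1 − 0.9668²) = 1/√0.06530 = 3.913; τ_1 = 42.4/3.913 = 10.83 ms.
Leg 2: 44.0 ms is already measured in the proton's rest frame.
Leg 3: 13.9 ms is already measured in the proton's rest frame.
Leg 4: 38.4 ms is already measured in the proton's rest frame.
Total: 10.83 + 44.00 + 13.90 + 38.40 ms.

τ = 107 ms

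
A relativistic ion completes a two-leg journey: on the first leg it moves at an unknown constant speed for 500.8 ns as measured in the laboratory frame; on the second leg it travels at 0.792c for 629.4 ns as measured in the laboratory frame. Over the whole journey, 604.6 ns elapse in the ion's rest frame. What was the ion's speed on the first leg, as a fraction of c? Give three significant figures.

β = 0.898

Leg 1: speed unknown; τ_1 = 500.8/γ_1.
Leg 2: γ = 1/√(1 − 0.792²) = 1/√0.3727 = 1.638; τ_2 = 629.4/1.638 = 384.3 ns.
Total proper time: τ_1 + 384.3 = 604.6, so τ_1 = 604.6 − 384.3 = 220.3 ns.
γ_1 = 500.8/220.3 = 2.273; β = √(1 − 1/γ²) = √0.8064.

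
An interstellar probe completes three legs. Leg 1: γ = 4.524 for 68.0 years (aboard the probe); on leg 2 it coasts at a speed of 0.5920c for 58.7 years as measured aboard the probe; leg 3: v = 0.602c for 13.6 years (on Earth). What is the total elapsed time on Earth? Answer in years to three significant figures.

Δt = 394 years

Leg 1: γ = 4.524; Δt_1 = 4.524 × 68.0 = 307.6 years.
Leg 2: γ = 1/√(1 − 0.5920²) = 1/√0.6495 = 1.241; Δt_2 = 1.241 × 58.7 = 72.83 years.
Leg 3: 13.6 years is already measured on Earth.
Total: 307.6 + 72.83 + 13.60 years.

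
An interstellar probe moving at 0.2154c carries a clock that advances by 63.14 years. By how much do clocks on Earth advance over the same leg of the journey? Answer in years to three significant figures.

Δt = 64.7 years

γ = 1/√(1 − 0.2154²) = 1/√0.9536 = 1.024
The interval measured aboard the probe is the proper time (both events occur at the same place in that frame); the lab-frame interval is Δt = γτ = 1.024 × 63.14 years.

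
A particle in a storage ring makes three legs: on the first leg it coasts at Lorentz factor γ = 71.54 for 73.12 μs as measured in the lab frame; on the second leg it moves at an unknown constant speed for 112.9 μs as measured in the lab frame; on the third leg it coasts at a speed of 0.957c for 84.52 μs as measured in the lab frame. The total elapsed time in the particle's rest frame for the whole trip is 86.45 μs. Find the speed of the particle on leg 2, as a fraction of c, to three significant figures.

Leg 1: γ = 71.54; τ_1 = 73.12/71.54 = 1.022 μs.
Leg 2: speed unknown; τ_2 = 112.9/γ_2.
Leg 3: γ = 1/√(1 − 0.957²) = 1/√0.08415 = 3.447; τ_3 = 84.52/3.447 = 24.52 μs.
Total proper time: 1.022 + τ_2 + 24.52 = 86.45, so τ_2 = 86.45 − 25.54 = 60.91 μs.
γ_2 = 112.9/60.91 = 1.854; β = √(1 − 1/γ²) = √0.7089.

β = 0.842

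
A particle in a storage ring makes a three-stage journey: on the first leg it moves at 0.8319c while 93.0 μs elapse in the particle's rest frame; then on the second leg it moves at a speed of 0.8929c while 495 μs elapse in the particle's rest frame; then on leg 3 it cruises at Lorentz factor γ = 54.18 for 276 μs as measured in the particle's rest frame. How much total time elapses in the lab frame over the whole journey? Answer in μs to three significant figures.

Δt = 1.62×10⁴ μs

Leg 1: γ = 1/√(1 − 0.8319²) = 1/√0.3079 = 1.802; Δt_1 = 1.802 × 93.0 = 167.6 μs.
Leg 2: γ = 1/√(1 − 0.8929²) = 1/√0.2027 = 2.221; Δt_2 = 2.221 × 495 = 1099 μs.
Leg 3: γ = 54.18; Δt_3 = 54.18 × 276 = 1.495×10⁴ μs.
Total: 167.6 + 1099 + 1.495×10⁴ μs.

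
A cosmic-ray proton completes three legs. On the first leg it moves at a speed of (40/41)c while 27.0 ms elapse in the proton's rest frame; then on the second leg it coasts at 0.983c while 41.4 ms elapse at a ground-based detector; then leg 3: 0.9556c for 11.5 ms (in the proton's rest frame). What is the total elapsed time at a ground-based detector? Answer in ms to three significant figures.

Leg 1: γ = 1/√(1 − (40/41)²) = 41/9 ≈ 4.556; Δt_1 = 4.556 × 27.0 = 123.0 ms.
Leg 2: 41.4 ms is already measured at a ground-based detector.
Leg 3: γ = 1/√(1 − 0.9556²) = 1/√0.08683 = 3.394; Δt_3 = 3.394 × 11.5 = 39.03 ms.
Total: 123.0 + 41.40 + 39.03 ms.

Δt = 203 ms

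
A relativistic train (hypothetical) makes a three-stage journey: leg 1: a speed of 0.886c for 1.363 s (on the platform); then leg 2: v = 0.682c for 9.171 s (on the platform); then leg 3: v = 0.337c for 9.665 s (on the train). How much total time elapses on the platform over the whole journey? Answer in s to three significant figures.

Leg 1: 1.363 s is already measured on the platform.
Leg 2: 9.171 s is already measured on the platform.
Leg 3: γ = 1/√(1 − 0.337²) = 1/√0.8864 = 1.062; Δt_3 = 1.062 × 9.665 = 10.27 s.
Total: 1.363 + 9.171 + 10.27 s.

Δt = 20.8 s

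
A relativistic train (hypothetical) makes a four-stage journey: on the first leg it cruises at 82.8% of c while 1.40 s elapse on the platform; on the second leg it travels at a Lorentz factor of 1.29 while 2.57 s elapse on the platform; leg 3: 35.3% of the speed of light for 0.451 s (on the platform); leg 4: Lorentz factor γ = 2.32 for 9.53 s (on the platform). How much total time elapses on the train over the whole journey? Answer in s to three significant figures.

τ = 7.31 s

Leg 1: β = 0.828; γ = 1/√(1 − 0.828²) = 1/√0.3144 = 1.783; τ_1 = 1.40/1.783 = 0.7850 s.
Leg 2: γ = 1.29; τ_2 = 2.57/1.290 = 1.992 s.
Leg 3: β = 0.353; γ = 1/√(1 − 0.353²) = 1/√0.8754 = 1.069; τ_3 = 0.451/1.069 = 0.4220 s.
Leg 4: γ = 2.32; τ_4 = 9.53/2.320 = 4.108 s.
Total: 0.7850 + 1.992 + 0.4220 + 4.108 s.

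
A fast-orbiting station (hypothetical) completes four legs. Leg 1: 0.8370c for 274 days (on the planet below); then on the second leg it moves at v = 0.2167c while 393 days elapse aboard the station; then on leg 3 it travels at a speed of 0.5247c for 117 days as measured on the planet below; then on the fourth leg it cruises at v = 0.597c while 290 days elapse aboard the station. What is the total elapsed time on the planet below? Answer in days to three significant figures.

Leg 1: 274 days is already measured on the planet below.
Leg 2: γ = 1/√(1 − 0.2167²) = 1/√0.9530 = 1.024; Δt_2 = 1.024 × 393 = 402.6 days.
Leg 3: 117 days is already measured on the planet below.
Leg 4: γ = 1/√(1 − 0.597²) = 1/√0.6436 = 1.247; Δt_4 = 1.247 × 290 = 361.5 days.
Total: 274.0 + 402.6 + 117.0 + 361.5 days.

Δt = 1160 days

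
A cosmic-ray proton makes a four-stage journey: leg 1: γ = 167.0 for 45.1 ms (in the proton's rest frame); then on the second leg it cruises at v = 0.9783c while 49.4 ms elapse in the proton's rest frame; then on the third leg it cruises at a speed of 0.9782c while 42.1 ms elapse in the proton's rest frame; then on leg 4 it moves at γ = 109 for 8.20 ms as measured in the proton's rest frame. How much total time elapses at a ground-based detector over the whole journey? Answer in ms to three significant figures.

Δt = 8870 ms

Leg 1: γ = 167.0; Δt_1 = 167.0 × 45.1 = 7532 ms.
Leg 2: γ = 1/√(1 − 0.9783²) = 1/√0.04293 = 4.826; Δt_2 = 4.826 × 49.4 = 238.4 ms.
Leg 3: γ = 1/√(1 − 0.9782²) = 1/√0.04312 = 4.815; Δt_3 = 4.815 × 42.1 = 202.7 ms.
Leg 4: γ = 109; Δt_4 = 109.0 × 8.20 = 893.8 ms.
Total: 7532 + 238.4 + 202.7 + 893.8 ms.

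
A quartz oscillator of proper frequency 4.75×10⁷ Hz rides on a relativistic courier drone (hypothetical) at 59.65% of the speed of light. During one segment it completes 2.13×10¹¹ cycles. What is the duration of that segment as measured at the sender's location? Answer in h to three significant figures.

Δt = 1.55 h

β = 0.5965; γ = 1/√(1 − 0.5965²) = 1/√0.6442 = 1.246
Proper time for N cycles: τ = N/f = 2.13×10¹¹/(4.75×10⁷) = 4.484×10³ s = 1.246 h.
Lab-frame duration Δt = γτ = 1.246 × 1.246 = 1.552 h.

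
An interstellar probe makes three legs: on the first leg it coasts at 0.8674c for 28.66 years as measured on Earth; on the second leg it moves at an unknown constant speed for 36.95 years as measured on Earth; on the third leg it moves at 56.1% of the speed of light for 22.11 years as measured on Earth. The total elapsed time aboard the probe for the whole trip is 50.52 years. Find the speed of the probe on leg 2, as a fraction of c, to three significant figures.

β = 0.874

Leg 1: γ = 1/√(1 − 0.8674²) = 1/√0.2476 = 2.010; τ_1 = 28.66/2.010 = 14.26 years.
Leg 2: speed unknown; τ_2 = 36.95/γ_2.
Leg 3: β = 0.561; γ = 1/√(1 − 0.561²) = 1/√0.6853 = 1.208; τ_3 = 22.11/1.208 = 18.30 years.
Total proper time: 14.26 + τ_2 + 18.30 = 50.52, so τ_2 = 50.52 − 32.56 = 17.96 years.
γ_2 = 36.95/17.96 = 2.058; β = √(1 − 1/γ²) = √0.7639.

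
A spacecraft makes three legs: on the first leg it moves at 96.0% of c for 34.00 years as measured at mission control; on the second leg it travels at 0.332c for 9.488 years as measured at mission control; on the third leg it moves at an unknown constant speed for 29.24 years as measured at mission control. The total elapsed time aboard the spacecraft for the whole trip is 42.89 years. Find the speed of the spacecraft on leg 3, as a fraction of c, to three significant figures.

β = 0.550

Leg 1: β = 0.960; γ = 1/√(1 − 0.960²) = 1/√0.07840 = 3.571; τ_1 = 34.00/3.571 = 9.520 years.
Leg 2: γ = 1/√(1 − 0.332²) = 1/√0.8898 = 1.060; τ_2 = 9.488/1.060 = 8.950 years.
Leg 3: speed unknown; τ_3 = 29.24/γ_3.
Total proper time: 9.520 + 8.950 + τ_3 = 42.89, so τ_3 = 42.89 − 18.47 = 24.42 years.
γ_3 = 29.24/24.42 = 1.197; β = √(1 − 1/γ²) = √0.3025.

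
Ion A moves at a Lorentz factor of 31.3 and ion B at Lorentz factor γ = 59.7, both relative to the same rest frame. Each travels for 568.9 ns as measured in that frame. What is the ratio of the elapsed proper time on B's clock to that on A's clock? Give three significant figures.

A: γ = 31.3. B: γ = 59.7.
τ_A/τ_B = γ_B/γ_A = 59.70/31.30 = 1.907, so τ_B/τ_A = 0.5243.

τ_B/τ_A = 0.524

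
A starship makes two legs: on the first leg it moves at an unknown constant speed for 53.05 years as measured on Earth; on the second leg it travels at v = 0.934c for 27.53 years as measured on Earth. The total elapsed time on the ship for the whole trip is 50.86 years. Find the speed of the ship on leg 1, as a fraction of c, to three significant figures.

Leg 1: speed unknown; τ_1 = 53.05/γ_1.
Leg 2: γ = 1/√(1 − 0.934²) = 1/√0.1276 = 2.799; τ_2 = 27.53/2.799 = 9.836 years.
Total proper time: τ_1 + 9.836 = 50.86, so τ_1 = 50.86 − 9.836 = 41.02 years.
γ_1 = 53.05/41.02 = 1.293; β = √(1 − 1/γ²) = √0.4020.

β = 0.634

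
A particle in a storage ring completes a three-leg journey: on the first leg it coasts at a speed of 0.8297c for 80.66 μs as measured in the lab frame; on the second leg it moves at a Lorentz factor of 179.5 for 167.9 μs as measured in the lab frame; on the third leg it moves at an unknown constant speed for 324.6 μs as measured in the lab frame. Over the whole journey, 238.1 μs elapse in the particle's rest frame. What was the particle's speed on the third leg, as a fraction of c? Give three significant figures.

Leg 1: γ = 1/√(1 − 0.8297²) = 1/√0.3116 = 1.791; τ_1 = 80.66/1.791 = 45.03 μs.
Leg 2: γ = 179.5; τ_2 = 167.9/179.5 = 0.9354 μs.
Leg 3: speed unknown; τ_3 = 324.6/γ_3.
Total proper time: 45.03 + 0.9354 + τ_3 = 238.1, so τ_3 = 238.1 − 45.96 = 192.1 μs.
γ_3 = 324.6/192.1 = 1.689; β = √(1 − 1/γ²) = √0.6496.

β = 0.806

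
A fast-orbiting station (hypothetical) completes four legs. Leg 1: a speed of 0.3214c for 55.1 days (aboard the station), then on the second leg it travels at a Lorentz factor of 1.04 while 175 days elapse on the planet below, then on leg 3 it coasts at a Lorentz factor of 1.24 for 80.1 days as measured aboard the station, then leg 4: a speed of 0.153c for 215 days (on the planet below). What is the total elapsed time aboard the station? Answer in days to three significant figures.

Leg 1: 55.1 days is already measured aboard the station.
Leg 2: γ = 1.04; τ_2 = 175/1.040 = 168.3 days.
Leg 3: 80.1 days is already measured aboard the station.
Leg 4: γ = 1/√(1 − 0.153²) = 1/√0.9766 = 1.012; τ_4 = 215/1.012 = 212.5 days.
Total: 55.10 + 168.3 + 80.10 + 212.5 days.

τ = 516 days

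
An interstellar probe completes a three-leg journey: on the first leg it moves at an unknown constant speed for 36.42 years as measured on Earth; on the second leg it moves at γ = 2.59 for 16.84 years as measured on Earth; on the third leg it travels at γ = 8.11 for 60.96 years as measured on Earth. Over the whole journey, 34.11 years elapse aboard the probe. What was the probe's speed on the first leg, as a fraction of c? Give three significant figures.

β = 0.834

Leg 1: speed unknown; τ_1 = 36.42/γ_1.
Leg 2: γ = 2.59; τ_2 = 16.84/2.590 = 6.502 years.
Leg 3: γ = 8.11; τ_3 = 60.96/8.110 = 7.517 years.
Total proper time: τ_1 + 6.502 + 7.517 = 34.11, so τ_1 = 34.11 − 14.02 = 20.09 years.
γ_1 = 36.42/20.09 = 1.813; β = √(1 − 1/γ²) = √0.6957.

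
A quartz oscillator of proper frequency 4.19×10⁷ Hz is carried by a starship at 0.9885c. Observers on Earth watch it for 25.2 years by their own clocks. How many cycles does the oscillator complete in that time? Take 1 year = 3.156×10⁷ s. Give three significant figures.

γ = 1/√(1 − 0.9885²) = 1/√0.02287 = 6.613
During 25.2 years of lab time, the oscillator's proper time advances by τ = Δt/γ = 25.2/6.613 = 3.811 years = 1.203×10⁸ s.
N = f × τ = 4.19×10⁷ × 1.203×10⁸ = 5.039×10¹⁵.

N = 5.04×10¹⁵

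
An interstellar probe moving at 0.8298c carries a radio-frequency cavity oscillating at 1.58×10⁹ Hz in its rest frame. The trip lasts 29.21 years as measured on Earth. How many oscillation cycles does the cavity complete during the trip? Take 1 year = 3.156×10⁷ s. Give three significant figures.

N = 8.13×10¹⁷

γ = 1/√(1 − 0.8298²) = 1/√0.3114 = 1.792
The oscillator's own cycle count is N = f × τ where τ is the proper time aboard the probe. τ = Δt/γ = 29.21/1.792 = 16.30 years = 5.145×10⁸ s.
N = 1.58×10⁹ × 5.145×10⁸ = 8.128×10¹⁷.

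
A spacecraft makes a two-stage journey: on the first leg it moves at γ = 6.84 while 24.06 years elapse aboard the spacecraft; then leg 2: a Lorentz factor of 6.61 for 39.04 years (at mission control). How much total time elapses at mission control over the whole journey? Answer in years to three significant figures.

Δt = 204 years

Leg 1: γ = 6.84; Δt_1 = 6.840 × 24.06 = 164.6 years.
Leg 2: 39.04 years is already measured at mission control.
Total: 164.6 + 39.04 years.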